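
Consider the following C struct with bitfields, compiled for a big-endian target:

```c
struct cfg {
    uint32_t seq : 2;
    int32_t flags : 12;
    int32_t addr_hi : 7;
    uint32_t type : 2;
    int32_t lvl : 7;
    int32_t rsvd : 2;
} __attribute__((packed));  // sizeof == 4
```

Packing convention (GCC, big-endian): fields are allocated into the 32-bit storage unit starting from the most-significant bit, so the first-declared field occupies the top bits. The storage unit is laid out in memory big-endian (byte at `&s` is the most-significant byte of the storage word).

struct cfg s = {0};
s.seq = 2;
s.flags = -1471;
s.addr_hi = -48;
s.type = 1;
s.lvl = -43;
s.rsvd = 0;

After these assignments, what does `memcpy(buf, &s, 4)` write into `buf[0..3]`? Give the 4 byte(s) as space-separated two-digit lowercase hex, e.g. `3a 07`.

a9 06 83 54

seq:2 = 2 → 0x2 << 30 → word 0x80000000
flags:12 = -1471 → 0xa41 << 18 → word 0xa9040000
addr_hi:7 = -48 → 0x50 << 11 → word 0xa9068000
type:2 = 1 → 0x1 << 9 → word 0xa9068200
lvl:7 = -43 → 0x55 << 2 → word 0xa9068354
rsvd:2 = 0 → 0x0 << 0 → word 0xa9068354
word = 0xa9068354 → big-endian bytes:
  [0]=0xa9  [1]=0x06  [2]=0x83  [3]=0x54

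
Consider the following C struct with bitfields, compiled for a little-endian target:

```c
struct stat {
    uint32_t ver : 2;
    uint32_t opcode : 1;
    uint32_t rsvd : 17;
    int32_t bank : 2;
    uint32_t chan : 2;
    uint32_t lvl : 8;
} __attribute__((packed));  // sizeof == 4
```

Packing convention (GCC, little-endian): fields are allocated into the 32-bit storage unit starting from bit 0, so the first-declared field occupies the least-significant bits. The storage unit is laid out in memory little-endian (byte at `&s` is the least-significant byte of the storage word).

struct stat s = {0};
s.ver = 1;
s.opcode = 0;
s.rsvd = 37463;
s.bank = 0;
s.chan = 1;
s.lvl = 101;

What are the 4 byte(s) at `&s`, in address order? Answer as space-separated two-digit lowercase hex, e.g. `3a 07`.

ver:2 = 1 → 0x1 << 0 → word 0x00000001
opcode:1 = 0 → 0x0 << 2 → word 0x00000001
rsvd:17 = 37463 → 0x9257 << 3 → word 0x000492b9
bank:2 = 0 → 0x0 << 20 → word 0x000492b9
chan:2 = 1 → 0x1 << 22 → word 0x004492b9
lvl:8 = 101 → 0x65 << 24 → word 0x654492b9
word = 0x654492b9 → little-endian bytes:
  [0]=0xb9  [1]=0x92  [2]=0x44  [3]=0x65

b9 92 44 65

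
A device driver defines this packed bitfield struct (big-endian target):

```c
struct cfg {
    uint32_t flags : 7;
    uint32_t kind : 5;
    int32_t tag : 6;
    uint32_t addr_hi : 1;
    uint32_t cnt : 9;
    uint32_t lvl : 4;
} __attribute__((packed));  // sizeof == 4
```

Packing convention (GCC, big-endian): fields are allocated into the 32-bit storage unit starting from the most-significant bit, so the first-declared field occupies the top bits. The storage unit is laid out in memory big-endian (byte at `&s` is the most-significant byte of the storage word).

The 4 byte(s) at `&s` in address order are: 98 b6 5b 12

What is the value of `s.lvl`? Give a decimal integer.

[0]=0x98 [1]=0xb6 [2]=0x5b [3]=0x12 (big-endian) → word 0x98b65b12
flags [25+:7] = (word>>25) & 0x7f = 76
kind [20+:5] = (word>>20) & 0x1f = 11
tag [14+:6] = (word>>14) & 0x3f = 25
addr_hi [13+:1] = (word>>13) & 0x1 = 0
cnt [4+:9] = (word>>4) & 0x1ff = 433
lvl [0+:4] = (word>>0) & 0xf = 2  ←

2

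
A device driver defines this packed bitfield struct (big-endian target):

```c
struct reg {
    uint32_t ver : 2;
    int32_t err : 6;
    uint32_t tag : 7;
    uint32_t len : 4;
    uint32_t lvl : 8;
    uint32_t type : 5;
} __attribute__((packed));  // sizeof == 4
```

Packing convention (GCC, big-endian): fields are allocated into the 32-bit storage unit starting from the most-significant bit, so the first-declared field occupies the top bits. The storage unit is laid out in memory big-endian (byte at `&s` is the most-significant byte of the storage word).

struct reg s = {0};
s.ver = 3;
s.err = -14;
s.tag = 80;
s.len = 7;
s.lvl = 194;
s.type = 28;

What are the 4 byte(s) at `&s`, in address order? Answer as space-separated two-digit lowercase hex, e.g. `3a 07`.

f2 a0 f8 5c

[30+:2] ver=3 & 0x3 = 0x3; word=0xc0000000
[24+:6] err=-14 & 0x3f = 0x32; word=0xf2000000
[17+:7] tag=80 & 0x7f = 0x50; word=0xf2a00000
[13+:4] len=7 & 0xf = 0x7; word=0xf2a0e000
[5+:8] lvl=194 & 0xff = 0xc2; word=0xf2a0f840
[0+:5] type=28 & 0x1f = 0x1c; word=0xf2a0f85c
word = 0xf2a0f85c → big-endian bytes:
  [0]=0xf2  [1]=0xa0  [2]=0xf8  [3]=0x5c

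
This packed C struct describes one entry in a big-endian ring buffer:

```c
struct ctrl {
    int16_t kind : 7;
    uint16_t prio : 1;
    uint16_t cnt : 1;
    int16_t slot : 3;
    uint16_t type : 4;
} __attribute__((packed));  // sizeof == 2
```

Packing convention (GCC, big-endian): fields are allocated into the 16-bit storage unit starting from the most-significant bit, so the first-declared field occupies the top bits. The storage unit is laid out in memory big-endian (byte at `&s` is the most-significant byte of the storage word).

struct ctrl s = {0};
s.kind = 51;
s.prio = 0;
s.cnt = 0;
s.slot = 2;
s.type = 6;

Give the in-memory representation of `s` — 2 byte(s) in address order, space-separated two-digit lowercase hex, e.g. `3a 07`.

kind:7 = 51 → 0x33 << 9 → word 0x6600
prio:1 = 0 → 0x0 << 8 → word 0x6600
cnt:1 = 0 → 0x0 << 7 → word 0x6600
slot:3 = 2 → 0x2 << 4 → word 0x6620
type:4 = 6 → 0x6 << 0 → word 0x6626
word = 0x6626 → big-endian bytes:
  [0]=0x66  [1]=0x26

66 26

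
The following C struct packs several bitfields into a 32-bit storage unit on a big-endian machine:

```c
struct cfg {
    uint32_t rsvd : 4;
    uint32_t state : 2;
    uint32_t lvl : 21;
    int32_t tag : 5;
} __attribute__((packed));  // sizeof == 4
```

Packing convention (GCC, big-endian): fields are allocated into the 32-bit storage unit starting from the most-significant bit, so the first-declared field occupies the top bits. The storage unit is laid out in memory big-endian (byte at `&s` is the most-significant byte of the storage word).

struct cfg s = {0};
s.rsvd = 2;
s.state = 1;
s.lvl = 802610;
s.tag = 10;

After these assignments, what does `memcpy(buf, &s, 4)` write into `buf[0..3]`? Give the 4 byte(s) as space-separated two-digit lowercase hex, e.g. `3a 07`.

rsvd (4b) val=2 bits=0x2 at bit 28: 0x20000000
state (2b) val=1 bits=0x1 at bit 26: 0x24000000
lvl (21b) val=802610 bits=0xc3f32 at bit 5: 0x2587e640
tag (5b) val=10 bits=0xa at bit 0: 0x2587e64a
word = 0x2587e64a → big-endian bytes:
  [0]=0x25  [1]=0x87  [2]=0xe6  [3]=0x4a

25 87 e6 4a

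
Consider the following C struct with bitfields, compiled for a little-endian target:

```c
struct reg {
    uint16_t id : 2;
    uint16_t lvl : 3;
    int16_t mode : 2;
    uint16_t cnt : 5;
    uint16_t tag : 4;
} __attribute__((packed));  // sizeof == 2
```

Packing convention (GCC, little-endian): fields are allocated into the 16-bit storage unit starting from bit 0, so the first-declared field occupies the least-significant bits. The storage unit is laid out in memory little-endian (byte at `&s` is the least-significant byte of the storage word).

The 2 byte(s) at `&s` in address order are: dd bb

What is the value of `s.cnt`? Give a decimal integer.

[0]=0xdd [1]=0xbb (little-endian) → word 0xbbdd
id [0+:2] = (word>>0) & 0x3 = 1
lvl [2+:3] = (word>>2) & 0x7 = 7
mode [5+:2] = (word>>5) & 0x3 = 2
cnt [7+:5] = (word>>7) & 0x1f = 23  ←
tag [12+:4] = (word>>12) & 0xf = 11

23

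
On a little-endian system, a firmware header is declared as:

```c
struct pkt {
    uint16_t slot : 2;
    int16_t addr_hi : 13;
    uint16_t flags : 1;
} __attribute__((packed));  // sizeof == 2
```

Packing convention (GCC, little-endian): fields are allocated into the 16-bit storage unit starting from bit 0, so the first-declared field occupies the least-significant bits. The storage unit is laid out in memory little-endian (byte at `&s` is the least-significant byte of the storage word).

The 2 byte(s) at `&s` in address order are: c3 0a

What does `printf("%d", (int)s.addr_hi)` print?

[0]=0xc3 [1]=0x0a (little-endian) → word 0x0ac3
slot:2 @ bit 0 → (0x0ac3>>0)&0x3 = 0x3
addr_hi:13 @ bit 2 → (0x0ac3>>2)&0x1fff = 0x2b0  ←
flags:1 @ bit 15 → (0x0ac3>>15)&0x1 = 0x0
addr_hi signed 13b, MSB=0: value = 688

688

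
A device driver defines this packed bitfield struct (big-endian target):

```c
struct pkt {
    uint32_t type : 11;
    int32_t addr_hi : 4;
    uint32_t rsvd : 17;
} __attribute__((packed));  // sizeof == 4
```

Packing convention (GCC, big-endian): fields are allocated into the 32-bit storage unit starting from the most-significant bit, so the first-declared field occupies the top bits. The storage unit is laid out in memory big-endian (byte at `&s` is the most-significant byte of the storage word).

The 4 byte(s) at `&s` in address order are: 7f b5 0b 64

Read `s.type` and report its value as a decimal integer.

1021

[0]=0x7f [1]=0xb5 [2]=0x0b [3]=0x64 (big-endian) → word 0x7fb50b64
type:11 @ bit 21 → (0x7fb50b64>>21)&0x7ff = 0x3fd  ←
addr_hi:4 @ bit 17 → (0x7fb50b64>>17)&0xf = 0xa
rsvd:17 @ bit 0 → (0x7fb50b64>>0)&0x1ffff = 0x10b64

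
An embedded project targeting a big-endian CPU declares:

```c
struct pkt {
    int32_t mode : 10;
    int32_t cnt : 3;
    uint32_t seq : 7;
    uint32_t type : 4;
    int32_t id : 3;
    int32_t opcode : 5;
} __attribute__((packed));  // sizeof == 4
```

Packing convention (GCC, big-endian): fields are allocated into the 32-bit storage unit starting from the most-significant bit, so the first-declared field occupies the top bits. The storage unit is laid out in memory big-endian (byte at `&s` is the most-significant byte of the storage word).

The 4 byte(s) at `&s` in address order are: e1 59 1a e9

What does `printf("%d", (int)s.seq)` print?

[0]=0xe1 [1]=0x59 [2]=0x1a [3]=0xe9 (big-endian) → word 0xe1591ae9
mode [22+:10] = (word>>22) & 0x3ff = 901
cnt [19+:3] = (word>>19) & 0x7 = 3
seq [12+:7] = (word>>12) & 0x7f = 17  ←
type [8+:4] = (word>>8) & 0xf = 10
id [5+:3] = (word>>5) & 0x7 = 7
opcode [0+:5] = (word>>0) & 0x1f = 9

17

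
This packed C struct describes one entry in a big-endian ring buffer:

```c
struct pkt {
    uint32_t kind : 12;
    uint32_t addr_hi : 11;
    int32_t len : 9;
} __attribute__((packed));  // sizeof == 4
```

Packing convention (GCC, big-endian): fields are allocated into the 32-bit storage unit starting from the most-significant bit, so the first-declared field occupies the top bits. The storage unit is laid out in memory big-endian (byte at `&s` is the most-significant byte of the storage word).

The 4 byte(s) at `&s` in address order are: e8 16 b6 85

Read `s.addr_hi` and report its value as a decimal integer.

[0]=0xe8 [1]=0x16 [2]=0xb6 [3]=0x85 (big-endian) → word 0xe816b685
kind:12 @ bit 20 → (0xe816b685>>20)&0xfff = 0xe81
addr_hi:11 @ bit 9 → (0xe816b685>>9)&0x7ff = 0x35b  ←
len:9 @ bit 0 → (0xe816b685>>0)&0x1ff = 0x85

859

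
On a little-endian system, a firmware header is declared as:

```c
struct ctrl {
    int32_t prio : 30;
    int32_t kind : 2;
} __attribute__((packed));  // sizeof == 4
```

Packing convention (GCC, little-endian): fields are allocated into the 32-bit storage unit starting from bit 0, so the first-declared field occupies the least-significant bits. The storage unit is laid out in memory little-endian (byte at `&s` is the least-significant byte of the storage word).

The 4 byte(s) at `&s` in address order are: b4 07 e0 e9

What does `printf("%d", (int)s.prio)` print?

[0]=0xb4 [1]=0x07 [2]=0xe0 [3]=0xe9 (little-endian) → word 0xe9e007b4
prio [0+:30] = (word>>0) & 0x3fffffff = 702547892  ←
kind [30+:2] = (word>>30) & 0x3 = 3
prio signed 30b, MSB=1: 702547892 - 1073741824 = -371193932

-371193932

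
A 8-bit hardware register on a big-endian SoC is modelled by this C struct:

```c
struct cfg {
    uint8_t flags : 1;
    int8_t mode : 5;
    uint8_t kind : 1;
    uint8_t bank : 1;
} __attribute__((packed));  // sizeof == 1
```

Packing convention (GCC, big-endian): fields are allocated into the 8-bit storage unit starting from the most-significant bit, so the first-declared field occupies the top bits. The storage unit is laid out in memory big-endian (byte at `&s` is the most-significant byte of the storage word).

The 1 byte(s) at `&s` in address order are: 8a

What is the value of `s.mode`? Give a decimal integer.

2

[0]=0x8a (big-endian) → word 0x8a
flags:1 @ bit 7 → (0x8a>>7)&0x1 = 0x1
mode:5 @ bit 2 → (0x8a>>2)&0x1f = 0x2  ←
kind:1 @ bit 1 → (0x8a>>1)&0x1 = 0x1
bank:1 @ bit 0 → (0x8a>>0)&0x1 = 0x0
mode signed 5b, MSB=0: value = 2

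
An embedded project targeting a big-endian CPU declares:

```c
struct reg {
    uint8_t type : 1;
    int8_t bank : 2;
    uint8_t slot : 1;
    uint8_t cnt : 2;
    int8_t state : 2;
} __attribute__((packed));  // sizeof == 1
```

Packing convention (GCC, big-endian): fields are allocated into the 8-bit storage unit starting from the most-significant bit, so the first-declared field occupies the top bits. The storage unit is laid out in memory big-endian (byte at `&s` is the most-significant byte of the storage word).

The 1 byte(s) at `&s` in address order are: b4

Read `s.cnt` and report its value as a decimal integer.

[0]=0xb4 (big-endian) → word 0xb4
type:1 @ bit 7 → (0xb4>>7)&0x1 = 0x1
bank:2 @ bit 5 → (0xb4>>5)&0x3 = 0x1
slot:1 @ bit 4 → (0xb4>>4)&0x1 = 0x1
cnt:2 @ bit 2 → (0xb4>>2)&0x3 = 0x1  ←
state:2 @ bit 0 → (0xb4>>0)&0x3 = 0x0

1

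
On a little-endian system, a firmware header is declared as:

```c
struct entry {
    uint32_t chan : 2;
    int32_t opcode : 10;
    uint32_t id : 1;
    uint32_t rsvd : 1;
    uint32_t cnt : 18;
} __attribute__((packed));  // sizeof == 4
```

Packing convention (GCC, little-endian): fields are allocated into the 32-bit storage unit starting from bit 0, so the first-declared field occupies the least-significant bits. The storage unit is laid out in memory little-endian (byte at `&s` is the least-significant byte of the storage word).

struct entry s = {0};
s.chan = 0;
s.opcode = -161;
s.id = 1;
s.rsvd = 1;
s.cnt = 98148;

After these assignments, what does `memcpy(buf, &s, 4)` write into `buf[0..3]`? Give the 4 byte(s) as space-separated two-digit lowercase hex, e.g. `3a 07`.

chan:2 = 0 → 0x0 << 0 → word 0x00000000
opcode:10 = -161 → 0x35f << 2 → word 0x00000d7c
id:1 = 1 → 0x1 << 12 → word 0x00001d7c
rsvd:1 = 1 → 0x1 << 13 → word 0x00003d7c
cnt:18 = 98148 → 0x17f64 << 14 → word 0x5fd93d7c
word = 0x5fd93d7c → little-endian bytes:
  [0]=0x7c  [1]=0x3d  [2]=0xd9  [3]=0x5f

7c 3d d9 5f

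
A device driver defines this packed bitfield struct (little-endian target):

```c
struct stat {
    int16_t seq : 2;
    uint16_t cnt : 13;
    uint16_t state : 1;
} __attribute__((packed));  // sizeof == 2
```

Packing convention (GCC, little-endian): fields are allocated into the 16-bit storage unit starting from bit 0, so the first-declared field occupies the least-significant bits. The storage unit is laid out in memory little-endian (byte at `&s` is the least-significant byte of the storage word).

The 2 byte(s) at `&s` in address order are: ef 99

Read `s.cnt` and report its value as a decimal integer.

1659

[0]=0xef [1]=0x99 (little-endian) → word 0x99ef
seq [0+:2] = (word>>0) & 0x3 = 3
cnt [2+:13] = (word>>2) & 0x1fff = 1659  ←
state [15+:1] = (word>>15) & 0x1 = 1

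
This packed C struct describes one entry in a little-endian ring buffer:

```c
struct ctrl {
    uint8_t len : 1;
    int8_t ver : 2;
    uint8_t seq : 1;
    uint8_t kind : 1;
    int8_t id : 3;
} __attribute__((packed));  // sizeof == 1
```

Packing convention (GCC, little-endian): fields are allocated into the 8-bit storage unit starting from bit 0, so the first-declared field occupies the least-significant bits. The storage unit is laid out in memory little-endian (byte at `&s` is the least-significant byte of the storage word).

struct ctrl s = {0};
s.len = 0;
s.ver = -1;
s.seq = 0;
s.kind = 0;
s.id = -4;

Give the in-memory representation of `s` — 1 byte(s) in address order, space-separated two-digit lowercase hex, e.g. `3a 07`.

len (1b) val=0 bits=0x0 at bit 0: 0x00
ver (2b) val=-1 bits=0x3 at bit 1: 0x06
seq (1b) val=0 bits=0x0 at bit 3: 0x06
kind (1b) val=0 bits=0x0 at bit 4: 0x06
id (3b) val=-4 bits=0x4 at bit 5: 0x86
word = 0x86 → little-endian bytes:
  [0]=0x86

86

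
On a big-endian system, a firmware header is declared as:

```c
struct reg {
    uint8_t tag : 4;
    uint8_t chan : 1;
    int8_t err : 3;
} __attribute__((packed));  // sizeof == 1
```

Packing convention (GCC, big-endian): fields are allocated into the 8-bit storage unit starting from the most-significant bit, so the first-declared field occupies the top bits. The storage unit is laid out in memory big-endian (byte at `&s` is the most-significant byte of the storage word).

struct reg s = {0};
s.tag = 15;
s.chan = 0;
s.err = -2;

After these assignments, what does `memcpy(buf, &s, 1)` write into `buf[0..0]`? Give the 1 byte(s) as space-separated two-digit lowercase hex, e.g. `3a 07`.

[4+:4] tag=15 & 0xf = 0xf; word=0xf0
[3+:1] chan=0 & 0x1 = 0x0; word=0xf0
[0+:3] err=-2 & 0x7 = 0x6; word=0xf6
word = 0xf6 → big-endian bytes:
  [0]=0xf6

f6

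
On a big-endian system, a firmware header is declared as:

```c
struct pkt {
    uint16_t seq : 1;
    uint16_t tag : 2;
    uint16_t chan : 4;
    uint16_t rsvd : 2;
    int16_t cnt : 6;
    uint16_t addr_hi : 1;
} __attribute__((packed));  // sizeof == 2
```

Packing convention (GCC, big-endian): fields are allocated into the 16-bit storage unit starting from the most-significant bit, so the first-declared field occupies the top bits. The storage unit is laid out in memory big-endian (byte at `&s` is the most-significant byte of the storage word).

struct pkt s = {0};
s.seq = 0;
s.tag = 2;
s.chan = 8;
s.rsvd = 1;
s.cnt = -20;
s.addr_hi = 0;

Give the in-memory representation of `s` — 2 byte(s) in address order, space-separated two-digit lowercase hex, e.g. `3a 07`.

seq:1 = 0 → 0x0 << 15 → word 0x0000
tag:2 = 2 → 0x2 << 13 → word 0x4000
chan:4 = 8 → 0x8 << 9 → word 0x5000
rsvd:2 = 1 → 0x1 << 7 → word 0x5080
cnt:6 = -20 → 0x2c << 1 → word 0x50d8
addr_hi:1 = 0 → 0x0 << 0 → word 0x50d8
word = 0x50d8 → big-endian bytes:
  [0]=0x50  [1]=0xd8

50 d8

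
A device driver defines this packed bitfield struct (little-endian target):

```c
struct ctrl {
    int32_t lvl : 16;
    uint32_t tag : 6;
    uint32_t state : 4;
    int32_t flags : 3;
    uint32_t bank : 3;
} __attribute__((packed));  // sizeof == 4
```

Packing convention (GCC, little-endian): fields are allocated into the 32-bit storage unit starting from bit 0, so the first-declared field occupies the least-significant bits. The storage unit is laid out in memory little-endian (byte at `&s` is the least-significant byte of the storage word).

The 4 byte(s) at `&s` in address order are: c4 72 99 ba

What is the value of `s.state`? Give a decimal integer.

10

[0]=0xc4 [1]=0x72 [2]=0x99 [3]=0xba (little-endian) → word 0xba9972c4
lvl:16 @ bit 0 → (0xba9972c4>>0)&0xffff = 0x72c4
tag:6 @ bit 16 → (0xba9972c4>>16)&0x3f = 0x19
state:4 @ bit 22 → (0xba9972c4>>22)&0xf = 0xa  ←
flags:3 @ bit 26 → (0xba9972c4>>26)&0x7 = 0x6
bank:3 @ bit 29 → (0xba9972c4>>29)&0x7 = 0x5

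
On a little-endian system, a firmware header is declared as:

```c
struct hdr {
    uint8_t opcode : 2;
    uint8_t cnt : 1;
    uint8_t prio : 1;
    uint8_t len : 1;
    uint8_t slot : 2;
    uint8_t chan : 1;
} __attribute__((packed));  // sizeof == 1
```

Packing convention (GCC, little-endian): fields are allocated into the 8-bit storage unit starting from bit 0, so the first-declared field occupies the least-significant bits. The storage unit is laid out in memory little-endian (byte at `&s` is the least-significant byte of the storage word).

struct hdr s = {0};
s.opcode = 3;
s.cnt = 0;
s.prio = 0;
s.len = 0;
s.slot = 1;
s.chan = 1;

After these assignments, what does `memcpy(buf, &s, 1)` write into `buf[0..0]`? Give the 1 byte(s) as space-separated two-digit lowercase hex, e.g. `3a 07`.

opcode:2 = 3 → 0x3 << 0 → word 0x03
cnt:1 = 0 → 0x0 << 2 → word 0x03
prio:1 = 0 → 0x0 << 3 → word 0x03
len:1 = 0 → 0x0 << 4 → word 0x03
slot:2 = 1 → 0x1 << 5 → word 0x23
chan:1 = 1 → 0x1 << 7 → word 0xa3
word = 0xa3 → little-endian bytes:
  [0]=0xa3

a3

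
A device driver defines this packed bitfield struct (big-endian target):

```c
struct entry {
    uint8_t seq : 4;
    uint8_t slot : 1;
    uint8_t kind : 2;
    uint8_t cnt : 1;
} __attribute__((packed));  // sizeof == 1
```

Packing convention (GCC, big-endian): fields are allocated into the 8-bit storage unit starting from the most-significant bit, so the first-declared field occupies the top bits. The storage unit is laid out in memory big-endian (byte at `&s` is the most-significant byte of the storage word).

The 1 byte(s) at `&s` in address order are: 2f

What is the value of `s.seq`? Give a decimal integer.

2

[0]=0x2f (big-endian) → word 0x2f
seq:4 @ bit 4 → (0x2f>>4)&0xf = 0x2  ←
slot:1 @ bit 3 → (0x2f>>3)&0x1 = 0x1
kind:2 @ bit 1 → (0x2f>>1)&0x3 = 0x3
cnt:1 @ bit 0 → (0x2f>>0)&0x1 = 0x1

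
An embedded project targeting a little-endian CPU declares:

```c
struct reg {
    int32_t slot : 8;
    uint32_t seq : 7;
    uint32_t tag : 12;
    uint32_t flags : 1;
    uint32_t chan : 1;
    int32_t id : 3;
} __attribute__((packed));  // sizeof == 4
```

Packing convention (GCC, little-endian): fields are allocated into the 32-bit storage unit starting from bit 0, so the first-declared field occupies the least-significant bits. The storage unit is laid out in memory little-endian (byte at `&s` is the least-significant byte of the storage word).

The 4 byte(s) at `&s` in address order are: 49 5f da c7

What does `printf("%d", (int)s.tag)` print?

[0]=0x49 [1]=0x5f [2]=0xda [3]=0xc7 (little-endian) → word 0xc7da5f49
slot [0+:8] = (word>>0) & 0xff = 73
seq [8+:7] = (word>>8) & 0x7f = 95
tag [15+:12] = (word>>15) & 0xfff = 4020  ←
flags [27+:1] = (word>>27) & 0x1 = 0
chan [28+:1] = (word>>28) & 0x1 = 0
id [29+:3] = (word>>29) & 0x7 = 6

4020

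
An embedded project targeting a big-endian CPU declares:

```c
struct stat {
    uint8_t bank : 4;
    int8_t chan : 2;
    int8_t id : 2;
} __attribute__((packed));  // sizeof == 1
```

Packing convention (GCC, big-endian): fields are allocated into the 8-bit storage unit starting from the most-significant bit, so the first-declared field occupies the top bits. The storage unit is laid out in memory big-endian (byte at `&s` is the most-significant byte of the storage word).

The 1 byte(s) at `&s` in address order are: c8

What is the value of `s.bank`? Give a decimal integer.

[0]=0xc8 (big-endian) → word 0xc8
bank:4 @ bit 4 → (0xc8>>4)&0xf = 0xc  ←
chan:2 @ bit 2 → (0xc8>>2)&0x3 = 0x2
id:2 @ bit 0 → (0xc8>>0)&0x3 = 0x0

12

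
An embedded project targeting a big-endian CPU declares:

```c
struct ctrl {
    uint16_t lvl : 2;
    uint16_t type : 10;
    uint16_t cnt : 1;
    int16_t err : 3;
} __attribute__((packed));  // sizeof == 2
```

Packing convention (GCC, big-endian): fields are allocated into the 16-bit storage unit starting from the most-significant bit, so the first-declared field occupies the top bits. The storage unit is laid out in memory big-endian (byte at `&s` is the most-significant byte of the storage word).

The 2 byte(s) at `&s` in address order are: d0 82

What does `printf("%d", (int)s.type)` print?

[0]=0xd0 [1]=0x82 (big-endian) → word 0xd082
lvl [14+:2] = (word>>14) & 0x3 = 3
type [4+:10] = (word>>4) & 0x3ff = 264  ←
cnt [3+:1] = (word>>3) & 0x1 = 0
err [0+:3] = (word>>0) & 0x7 = 2

264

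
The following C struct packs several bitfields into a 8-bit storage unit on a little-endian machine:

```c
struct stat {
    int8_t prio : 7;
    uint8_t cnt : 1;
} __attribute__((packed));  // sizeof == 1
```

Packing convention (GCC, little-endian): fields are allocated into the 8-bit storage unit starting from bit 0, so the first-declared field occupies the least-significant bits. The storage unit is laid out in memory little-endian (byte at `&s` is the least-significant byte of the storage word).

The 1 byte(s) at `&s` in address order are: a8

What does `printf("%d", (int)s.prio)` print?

40

[0]=0xa8 (little-endian) → word 0xa8
prio [0+:7] = (word>>0) & 0x7f = 40  ←
cnt [7+:1] = (word>>7) & 0x1 = 1
prio signed 7b, MSB=0: value = 40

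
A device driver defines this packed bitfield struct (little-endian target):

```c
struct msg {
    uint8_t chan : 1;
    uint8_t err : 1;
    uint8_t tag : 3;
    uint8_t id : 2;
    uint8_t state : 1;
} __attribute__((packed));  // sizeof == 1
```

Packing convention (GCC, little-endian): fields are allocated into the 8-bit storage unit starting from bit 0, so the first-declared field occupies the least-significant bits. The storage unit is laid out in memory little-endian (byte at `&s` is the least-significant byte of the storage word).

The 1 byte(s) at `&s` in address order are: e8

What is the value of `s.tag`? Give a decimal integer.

[0]=0xe8 (little-endian) → word 0xe8
chan:1 @ bit 0 → (0xe8>>0)&0x1 = 0x0
err:1 @ bit 1 → (0xe8>>1)&0x1 = 0x0
tag:3 @ bit 2 → (0xe8>>2)&0x7 = 0x2  ←
id:2 @ bit 5 → (0xe8>>5)&0x3 = 0x3
state:1 @ bit 7 → (0xe8>>7)&0x1 = 0x1

2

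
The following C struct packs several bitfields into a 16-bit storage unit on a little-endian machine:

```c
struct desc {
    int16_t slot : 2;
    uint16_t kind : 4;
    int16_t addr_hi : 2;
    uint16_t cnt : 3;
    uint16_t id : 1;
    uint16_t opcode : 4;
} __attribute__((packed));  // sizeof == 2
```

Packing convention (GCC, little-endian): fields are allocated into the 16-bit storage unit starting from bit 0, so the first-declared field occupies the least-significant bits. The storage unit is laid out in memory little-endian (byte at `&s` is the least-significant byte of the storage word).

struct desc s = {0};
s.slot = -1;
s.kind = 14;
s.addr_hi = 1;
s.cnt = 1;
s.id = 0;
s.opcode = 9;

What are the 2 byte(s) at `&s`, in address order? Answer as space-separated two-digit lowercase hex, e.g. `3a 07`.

[0+:2] slot=-1 & 0x3 = 0x3; word=0x0003
[2+:4] kind=14 & 0xf = 0xe; word=0x003b
[6+:2] addr_hi=1 & 0x3 = 0x1; word=0x007b
[8+:3] cnt=1 & 0x7 = 0x1; word=0x017b
[11+:1] id=0 & 0x1 = 0x0; word=0x017b
[12+:4] opcode=9 & 0xf = 0x9; word=0x917b
word = 0x917b → little-endian bytes:
  [0]=0x7b  [1]=0x91

7b 91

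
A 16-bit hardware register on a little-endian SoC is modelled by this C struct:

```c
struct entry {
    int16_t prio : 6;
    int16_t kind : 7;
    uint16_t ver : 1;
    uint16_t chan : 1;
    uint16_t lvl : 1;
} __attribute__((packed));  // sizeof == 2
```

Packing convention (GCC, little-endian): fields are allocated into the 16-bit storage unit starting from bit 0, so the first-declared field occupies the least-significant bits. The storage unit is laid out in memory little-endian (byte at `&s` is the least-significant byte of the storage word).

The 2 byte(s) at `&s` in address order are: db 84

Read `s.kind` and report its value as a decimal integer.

19

[0]=0xdb [1]=0x84 (little-endian) → word 0x84db
prio [0+:6] = (word>>0) & 0x3f = 27
kind [6+:7] = (word>>6) & 0x7f = 19  ←
ver [13+:1] = (word>>13) & 0x1 = 0
chan [14+:1] = (word>>14) & 0x1 = 0
lvl [15+:1] = (word>>15) & 0x1 = 1
kind signed 7b, MSB=0: value = 19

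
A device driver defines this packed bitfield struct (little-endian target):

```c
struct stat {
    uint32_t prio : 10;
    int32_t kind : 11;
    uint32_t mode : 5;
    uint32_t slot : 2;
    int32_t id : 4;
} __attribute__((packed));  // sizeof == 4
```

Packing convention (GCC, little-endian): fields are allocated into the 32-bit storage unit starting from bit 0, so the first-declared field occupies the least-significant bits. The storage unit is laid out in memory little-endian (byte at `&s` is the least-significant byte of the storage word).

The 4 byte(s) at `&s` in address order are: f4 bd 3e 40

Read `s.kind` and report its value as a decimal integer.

-81

[0]=0xf4 [1]=0xbd [2]=0x3e [3]=0x40 (little-endian) → word 0x403ebdf4
prio [0+:10] = (word>>0) & 0x3ff = 500
kind [10+:11] = (word>>10) & 0x7ff = 1967  ←
mode [21+:5] = (word>>21) & 0x1f = 1
slot [26+:2] = (word>>26) & 0x3 = 0
id [28+:4] = (word>>28) & 0xf = 4
kind signed 11b, MSB=1: 1967 - 2048 = -81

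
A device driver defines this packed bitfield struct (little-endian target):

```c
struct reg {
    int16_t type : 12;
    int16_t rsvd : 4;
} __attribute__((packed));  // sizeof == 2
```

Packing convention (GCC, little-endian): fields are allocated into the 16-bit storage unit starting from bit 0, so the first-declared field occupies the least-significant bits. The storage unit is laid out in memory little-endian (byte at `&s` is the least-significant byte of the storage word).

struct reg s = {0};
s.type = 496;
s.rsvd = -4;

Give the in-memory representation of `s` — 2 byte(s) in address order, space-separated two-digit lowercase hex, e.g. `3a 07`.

f0 c1

type (12b) val=496 bits=0x1f0 at bit 0: 0x01f0
rsvd (4b) val=-4 bits=0xc at bit 12: 0xc1f0
word = 0xc1f0 → little-endian bytes:
  [0]=0xf0  [1]=0xc1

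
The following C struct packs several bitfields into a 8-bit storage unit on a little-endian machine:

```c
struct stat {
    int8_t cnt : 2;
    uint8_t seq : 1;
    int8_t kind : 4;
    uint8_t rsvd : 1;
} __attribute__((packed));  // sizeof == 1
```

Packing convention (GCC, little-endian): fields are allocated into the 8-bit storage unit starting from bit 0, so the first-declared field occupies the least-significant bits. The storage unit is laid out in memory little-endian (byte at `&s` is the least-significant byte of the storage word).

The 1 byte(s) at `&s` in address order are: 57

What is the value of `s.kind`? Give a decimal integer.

[0]=0x57 (little-endian) → word 0x57
cnt [0+:2] = (word>>0) & 0x3 = 3
seq [2+:1] = (word>>2) & 0x1 = 1
kind [3+:4] = (word>>3) & 0xf = 10  ←
rsvd [7+:1] = (word>>7) & 0x1 = 0
kind signed 4b, MSB=1: 10 - 16 = -6

-6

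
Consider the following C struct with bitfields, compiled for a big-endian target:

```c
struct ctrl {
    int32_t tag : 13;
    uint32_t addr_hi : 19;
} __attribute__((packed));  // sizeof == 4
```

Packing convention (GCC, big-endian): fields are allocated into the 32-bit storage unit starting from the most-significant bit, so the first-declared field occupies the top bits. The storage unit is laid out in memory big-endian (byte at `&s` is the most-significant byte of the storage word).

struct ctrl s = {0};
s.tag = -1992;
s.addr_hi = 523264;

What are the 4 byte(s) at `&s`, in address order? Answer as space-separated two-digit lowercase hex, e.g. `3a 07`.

[19+:13] tag=-1992 & 0x1fff = 0x1838; word=0xc1c00000
[0+:19] addr_hi=523264 & 0x7ffff = 0x7fc00; word=0xc1c7fc00
word = 0xc1c7fc00 → big-endian bytes:
  [0]=0xc1  [1]=0xc7  [2]=0xfc  [3]=0x00

c1 c7 fc 00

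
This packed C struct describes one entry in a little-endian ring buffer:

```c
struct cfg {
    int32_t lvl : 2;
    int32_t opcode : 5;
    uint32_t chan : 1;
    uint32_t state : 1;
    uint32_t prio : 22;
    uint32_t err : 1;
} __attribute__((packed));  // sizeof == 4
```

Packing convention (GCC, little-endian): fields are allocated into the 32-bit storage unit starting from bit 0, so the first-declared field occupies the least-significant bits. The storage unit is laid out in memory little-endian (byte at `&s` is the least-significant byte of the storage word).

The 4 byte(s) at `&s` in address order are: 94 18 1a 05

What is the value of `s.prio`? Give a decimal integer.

[0]=0x94 [1]=0x18 [2]=0x1a [3]=0x05 (little-endian) → word 0x051a1894
lvl:2 @ bit 0 → (0x051a1894>>0)&0x3 = 0x0
opcode:5 @ bit 2 → (0x051a1894>>2)&0x1f = 0x5
chan:1 @ bit 7 → (0x051a1894>>7)&0x1 = 0x1
state:1 @ bit 8 → (0x051a1894>>8)&0x1 = 0x0
prio:22 @ bit 9 → (0x051a1894>>9)&0x3fffff = 0x28d0c  ←
err:1 @ bit 31 → (0x051a1894>>31)&0x1 = 0x0

167180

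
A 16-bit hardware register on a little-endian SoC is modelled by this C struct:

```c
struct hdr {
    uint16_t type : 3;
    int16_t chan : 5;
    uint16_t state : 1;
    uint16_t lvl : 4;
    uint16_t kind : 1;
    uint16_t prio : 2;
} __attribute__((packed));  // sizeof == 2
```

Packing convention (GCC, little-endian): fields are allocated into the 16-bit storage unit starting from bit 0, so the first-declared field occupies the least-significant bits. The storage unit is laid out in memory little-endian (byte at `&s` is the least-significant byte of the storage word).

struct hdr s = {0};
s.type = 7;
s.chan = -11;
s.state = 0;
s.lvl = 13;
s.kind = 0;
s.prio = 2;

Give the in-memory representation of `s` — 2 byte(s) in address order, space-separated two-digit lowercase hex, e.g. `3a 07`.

af 9a

type:3 = 7 → 0x7 << 0 → word 0x0007
chan:5 = -11 → 0x15 << 3 → word 0x00af
state:1 = 0 → 0x0 << 8 → word 0x00af
lvl:4 = 13 → 0xd << 9 → word 0x1aaf
kind:1 = 0 → 0x0 << 13 → word 0x1aaf
prio:2 = 2 → 0x2 << 14 → word 0x9aaf
word = 0x9aaf → little-endian bytes:
  [0]=0xaf  [1]=0x9a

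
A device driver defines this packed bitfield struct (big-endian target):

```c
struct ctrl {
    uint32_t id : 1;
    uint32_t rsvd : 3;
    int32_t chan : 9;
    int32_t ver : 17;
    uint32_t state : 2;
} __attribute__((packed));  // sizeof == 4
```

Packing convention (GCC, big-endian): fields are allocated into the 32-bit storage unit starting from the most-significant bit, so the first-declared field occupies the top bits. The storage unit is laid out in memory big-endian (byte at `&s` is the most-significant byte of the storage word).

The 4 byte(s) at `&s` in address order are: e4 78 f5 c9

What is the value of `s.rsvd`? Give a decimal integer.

[0]=0xe4 [1]=0x78 [2]=0xf5 [3]=0xc9 (big-endian) → word 0xe478f5c9
id [31+:1] = (word>>31) & 0x1 = 1
rsvd [28+:3] = (word>>28) & 0x7 = 6  ←
chan [19+:9] = (word>>19) & 0x1ff = 143
ver [2+:17] = (word>>2) & 0x1ffff = 15730
state [0+:2] = (word>>0) & 0x3 = 1

6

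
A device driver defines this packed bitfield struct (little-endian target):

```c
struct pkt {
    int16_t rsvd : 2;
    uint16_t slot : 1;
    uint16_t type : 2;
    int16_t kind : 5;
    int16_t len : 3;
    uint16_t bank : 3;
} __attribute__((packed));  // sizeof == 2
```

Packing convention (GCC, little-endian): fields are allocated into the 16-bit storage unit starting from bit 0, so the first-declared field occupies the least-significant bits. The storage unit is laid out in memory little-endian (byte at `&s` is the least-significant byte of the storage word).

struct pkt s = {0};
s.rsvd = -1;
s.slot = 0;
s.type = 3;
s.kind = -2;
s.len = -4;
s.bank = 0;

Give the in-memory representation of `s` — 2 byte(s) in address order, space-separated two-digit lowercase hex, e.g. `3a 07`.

db 13

[0+:2] rsvd=-1 & 0x3 = 0x3; word=0x0003
[2+:1] slot=0 & 0x1 = 0x0; word=0x0003
[3+:2] type=3 & 0x3 = 0x3; word=0x001b
[5+:5] kind=-2 & 0x1f = 0x1e; word=0x03db
[10+:3] len=-4 & 0x7 = 0x4; word=0x13db
[13+:3] bank=0 & 0x7 = 0x0; word=0x13db
word = 0x13db → little-endian bytes:
  [0]=0xdb  [1]=0x13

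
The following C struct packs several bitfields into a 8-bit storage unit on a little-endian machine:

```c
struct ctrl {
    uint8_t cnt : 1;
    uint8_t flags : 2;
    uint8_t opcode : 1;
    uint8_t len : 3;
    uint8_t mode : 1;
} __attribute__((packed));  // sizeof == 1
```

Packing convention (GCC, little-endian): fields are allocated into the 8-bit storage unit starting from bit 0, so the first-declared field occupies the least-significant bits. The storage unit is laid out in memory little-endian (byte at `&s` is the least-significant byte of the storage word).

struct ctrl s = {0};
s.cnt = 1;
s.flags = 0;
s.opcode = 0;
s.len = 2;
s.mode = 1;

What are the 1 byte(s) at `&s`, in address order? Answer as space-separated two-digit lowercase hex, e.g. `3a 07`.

a1

cnt (1b) val=1 bits=0x1 at bit 0: 0x01
flags (2b) val=0 bits=0x0 at bit 1: 0x01
opcode (1b) val=0 bits=0x0 at bit 3: 0x01
len (3b) val=2 bits=0x2 at bit 4: 0x21
mode (1b) val=1 bits=0x1 at bit 7: 0xa1
word = 0xa1 → little-endian bytes:
  [0]=0xa1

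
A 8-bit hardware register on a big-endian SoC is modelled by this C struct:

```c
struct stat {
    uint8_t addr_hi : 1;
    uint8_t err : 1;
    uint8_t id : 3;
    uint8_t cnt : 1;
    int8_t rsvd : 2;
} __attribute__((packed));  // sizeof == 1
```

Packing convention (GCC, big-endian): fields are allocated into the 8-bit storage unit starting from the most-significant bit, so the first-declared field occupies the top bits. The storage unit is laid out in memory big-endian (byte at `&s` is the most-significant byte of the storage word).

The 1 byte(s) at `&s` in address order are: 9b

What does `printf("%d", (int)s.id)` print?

3

[0]=0x9b (big-endian) → word 0x9b
addr_hi:1 @ bit 7 → (0x9b>>7)&0x1 = 0x1
err:1 @ bit 6 → (0x9b>>6)&0x1 = 0x0
id:3 @ bit 3 → (0x9b>>3)&0x7 = 0x3  ←
cnt:1 @ bit 2 → (0x9b>>2)&0x1 = 0x0
rsvd:2 @ bit 0 → (0x9b>>0)&0x3 = 0x3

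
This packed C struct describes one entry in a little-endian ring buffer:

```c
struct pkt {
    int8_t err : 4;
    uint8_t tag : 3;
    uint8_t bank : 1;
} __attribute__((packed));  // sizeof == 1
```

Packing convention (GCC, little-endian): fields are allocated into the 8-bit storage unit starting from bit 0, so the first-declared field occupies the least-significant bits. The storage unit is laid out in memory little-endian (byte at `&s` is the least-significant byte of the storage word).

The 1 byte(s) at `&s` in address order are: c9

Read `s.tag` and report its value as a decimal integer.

4

[0]=0xc9 (little-endian) → word 0xc9
err:4 @ bit 0 → (0xc9>>0)&0xf = 0x9
tag:3 @ bit 4 → (0xc9>>4)&0x7 = 0x4  ←
bank:1 @ bit 7 → (0xc9>>7)&0x1 = 0x1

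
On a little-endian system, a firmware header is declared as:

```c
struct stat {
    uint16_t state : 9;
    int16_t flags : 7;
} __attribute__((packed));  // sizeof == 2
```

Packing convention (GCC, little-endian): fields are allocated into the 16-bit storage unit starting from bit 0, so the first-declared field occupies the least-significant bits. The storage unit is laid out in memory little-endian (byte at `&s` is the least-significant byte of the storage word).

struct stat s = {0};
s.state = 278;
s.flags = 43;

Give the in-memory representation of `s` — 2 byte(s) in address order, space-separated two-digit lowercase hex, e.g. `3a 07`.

16 57

state:9 = 278 → 0x116 << 0 → word 0x0116
flags:7 = 43 → 0x2b << 9 → word 0x5716
word = 0x5716 → little-endian bytes:
  [0]=0x16  [1]=0x57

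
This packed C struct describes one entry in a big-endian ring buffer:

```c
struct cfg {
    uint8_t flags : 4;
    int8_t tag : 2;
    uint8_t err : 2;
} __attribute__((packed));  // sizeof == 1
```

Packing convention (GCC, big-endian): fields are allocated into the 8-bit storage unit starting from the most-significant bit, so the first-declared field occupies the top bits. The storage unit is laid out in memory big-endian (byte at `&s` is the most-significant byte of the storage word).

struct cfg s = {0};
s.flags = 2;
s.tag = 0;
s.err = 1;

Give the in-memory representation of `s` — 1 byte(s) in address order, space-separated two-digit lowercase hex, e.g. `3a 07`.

21

flags (4b) val=2 bits=0x2 at bit 4: 0x20
tag (2b) val=0 bits=0x0 at bit 2: 0x20
err (2b) val=1 bits=0x1 at bit 0: 0x21
word = 0x21 → big-endian bytes:
  [0]=0x21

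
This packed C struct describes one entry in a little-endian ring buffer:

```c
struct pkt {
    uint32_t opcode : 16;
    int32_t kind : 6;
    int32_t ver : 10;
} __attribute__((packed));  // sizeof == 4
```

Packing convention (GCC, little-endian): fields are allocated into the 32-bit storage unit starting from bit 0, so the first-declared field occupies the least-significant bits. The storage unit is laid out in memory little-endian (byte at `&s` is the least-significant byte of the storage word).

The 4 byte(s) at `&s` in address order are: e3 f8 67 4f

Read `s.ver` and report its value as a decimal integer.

[0]=0xe3 [1]=0xf8 [2]=0x67 [3]=0x4f (little-endian) → word 0x4f67f8e3
opcode:16 @ bit 0 → (0x4f67f8e3>>0)&0xffff = 0xf8e3
kind:6 @ bit 16 → (0x4f67f8e3>>16)&0x3f = 0x27
ver:10 @ bit 22 → (0x4f67f8e3>>22)&0x3ff = 0x13d  ←
ver signed 10b, MSB=0: value = 317

317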